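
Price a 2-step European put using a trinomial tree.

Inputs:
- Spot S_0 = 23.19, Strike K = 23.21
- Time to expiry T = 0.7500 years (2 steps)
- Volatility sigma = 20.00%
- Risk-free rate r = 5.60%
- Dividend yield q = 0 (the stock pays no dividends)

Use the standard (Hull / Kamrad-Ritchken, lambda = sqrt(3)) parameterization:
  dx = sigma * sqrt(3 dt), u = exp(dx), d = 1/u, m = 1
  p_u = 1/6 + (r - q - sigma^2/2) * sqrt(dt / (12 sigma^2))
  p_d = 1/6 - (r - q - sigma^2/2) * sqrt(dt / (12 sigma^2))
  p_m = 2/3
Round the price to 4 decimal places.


Answer: Price = V(0,0) = 0.9173

Derivation:
dt = T/N = 0.375000; dx = sigma*sqrt(3*dt) = 0.212132
u = exp(dx) = 1.236311; d = 1/u = 0.808858
p_u = 0.198486, p_m = 0.666667, p_d = 0.134847
Discount per step: exp(-r*dt) = 0.979219
Stock lattice S(k, j) with j the centered position index:
  k=0: S(0,+0) = 23.1900
  k=1: S(1,-1) = 18.7574; S(1,+0) = 23.1900; S(1,+1) = 28.6701
  k=2: S(2,-2) = 15.1721; S(2,-1) = 18.7574; S(2,+0) = 23.1900; S(2,+1) = 28.6701; S(2,+2) = 35.4451
Terminal payoffs V(N, j) = max(K - S_T, 0):
  V(2,-2) = 8.037917; V(2,-1) = 4.452585; V(2,+0) = 0.020000; V(2,+1) = 0.000000; V(2,+2) = 0.000000
Backward induction: V(k, j) = exp(-r*dt) * [p_u * V(k+1, j+1) + p_m * V(k+1, j) + p_d * V(k+1, j-1)]
  V(1,-1) = exp(-r*dt) * [p_u*0.020000 + p_m*4.452585 + p_d*8.037917] = 3.971955
  V(1,+0) = exp(-r*dt) * [p_u*0.000000 + p_m*0.020000 + p_d*4.452585] = 0.600996
  V(1,+1) = exp(-r*dt) * [p_u*0.000000 + p_m*0.000000 + p_d*0.020000] = 0.002641
  V(0,+0) = exp(-r*dt) * [p_u*0.002641 + p_m*0.600996 + p_d*3.971955] = 0.917326


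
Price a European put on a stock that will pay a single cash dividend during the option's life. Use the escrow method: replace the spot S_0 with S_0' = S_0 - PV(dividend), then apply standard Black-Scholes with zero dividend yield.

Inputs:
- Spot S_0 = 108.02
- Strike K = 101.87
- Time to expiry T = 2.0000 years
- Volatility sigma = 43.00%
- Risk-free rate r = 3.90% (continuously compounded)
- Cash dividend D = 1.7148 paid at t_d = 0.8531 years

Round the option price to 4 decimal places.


Answer: Price = 18.3528

Derivation:
PV(D) = D * exp(-r * t_d) = 1.7148 * 0.96727649 = 1.65868572
S_0' = S_0 - PV(D) = 108.0200 - 1.65868572 = 106.36131428
d1 = (ln(S_0'/K) + (r + sigma^2/2)*T) / (sigma*sqrt(T)) = 0.50326999
d2 = d1 - sigma*sqrt(T) = -0.10484185
exp(-rT) = 0.92496443
N(-d1) = 0.30738723; N(-d2) = 0.54174935
P = K * exp(-rT) * N(-d2) - S_0' * N(-d1) = 101.8700 * 0.92496443 * 0.54174935 - 106.36131428 * 0.30738723 = 18.3528


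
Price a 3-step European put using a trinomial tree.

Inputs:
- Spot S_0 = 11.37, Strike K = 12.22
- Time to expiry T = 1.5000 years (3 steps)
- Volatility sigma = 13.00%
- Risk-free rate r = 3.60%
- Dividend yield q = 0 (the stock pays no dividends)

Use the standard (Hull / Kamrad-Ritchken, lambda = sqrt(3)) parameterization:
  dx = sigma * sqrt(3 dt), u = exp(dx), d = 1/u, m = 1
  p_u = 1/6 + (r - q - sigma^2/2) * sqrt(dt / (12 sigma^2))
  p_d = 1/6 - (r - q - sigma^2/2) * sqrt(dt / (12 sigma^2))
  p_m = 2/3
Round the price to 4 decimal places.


dt = T/N = 0.500000; dx = sigma*sqrt(3*dt) = 0.159217
u = exp(dx) = 1.172592; d = 1/u = 0.852811
p_u = 0.209925, p_m = 0.666667, p_d = 0.123408
Discount per step: exp(-r*dt) = 0.982161
Stock lattice S(k, j) with j the centered position index:
  k=0: S(0,+0) = 11.3700
  k=1: S(1,-1) = 9.6965; S(1,+0) = 11.3700; S(1,+1) = 13.3324
  k=2: S(2,-2) = 8.2693; S(2,-1) = 9.6965; S(2,+0) = 11.3700; S(2,+1) = 13.3324; S(2,+2) = 15.6334
  k=3: S(3,-3) = 7.0521; S(3,-2) = 8.2693; S(3,-1) = 9.6965; S(3,+0) = 11.3700; S(3,+1) = 13.3324; S(3,+2) = 15.6334; S(3,+3) = 18.3316
Terminal payoffs V(N, j) = max(K - S_T, 0):
  V(3,-3) = 5.167883; V(3,-2) = 3.950743; V(3,-1) = 2.523534; V(3,+0) = 0.850000; V(3,+1) = 0.000000; V(3,+2) = 0.000000; V(3,+3) = 0.000000
Backward induction: V(k, j) = exp(-r*dt) * [p_u * V(k+1, j+1) + p_m * V(k+1, j) + p_d * V(k+1, j-1)]
  V(2,-2) = exp(-r*dt) * [p_u*2.523534 + p_m*3.950743 + p_d*5.167883] = 3.733529
  V(2,-1) = exp(-r*dt) * [p_u*0.850000 + p_m*2.523534 + p_d*3.950743] = 2.306454
  V(2,+0) = exp(-r*dt) * [p_u*0.000000 + p_m*0.850000 + p_d*2.523534] = 0.862427
  V(2,+1) = exp(-r*dt) * [p_u*0.000000 + p_m*0.000000 + p_d*0.850000] = 0.103026
  V(2,+2) = exp(-r*dt) * [p_u*0.000000 + p_m*0.000000 + p_d*0.000000] = 0.000000
  V(1,-1) = exp(-r*dt) * [p_u*0.862427 + p_m*2.306454 + p_d*3.733529] = 2.140550
  V(1,+0) = exp(-r*dt) * [p_u*0.103026 + p_m*0.862427 + p_d*2.306454] = 0.865494
  V(1,+1) = exp(-r*dt) * [p_u*0.000000 + p_m*0.103026 + p_d*0.862427] = 0.171990
  V(0,+0) = exp(-r*dt) * [p_u*0.171990 + p_m*0.865494 + p_d*2.140550] = 0.861613

Answer: Price = V(0,0) = 0.8616


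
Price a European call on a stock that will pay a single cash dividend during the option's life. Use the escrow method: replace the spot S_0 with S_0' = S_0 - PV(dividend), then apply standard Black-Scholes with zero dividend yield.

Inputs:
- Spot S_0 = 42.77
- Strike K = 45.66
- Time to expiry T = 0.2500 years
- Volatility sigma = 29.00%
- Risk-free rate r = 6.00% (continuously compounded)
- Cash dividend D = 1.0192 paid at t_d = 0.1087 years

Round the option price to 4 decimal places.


PV(D) = D * exp(-r * t_d) = 1.0192 * 0.99349922 = 1.01257441
S_0' = S_0 - PV(D) = 42.7700 - 1.01257441 = 41.75742559
d1 = (ln(S_0'/K) + (r + sigma^2/2)*T) / (sigma*sqrt(T)) = -0.44022653
d2 = d1 - sigma*sqrt(T) = -0.58522653
exp(-rT) = 0.98511194
N(d1) = 0.32988652; N(d2) = 0.27919770
C = S_0' * N(d1) - K * exp(-rT) * N(d2) = 41.75742559 * 0.32988652 - 45.6600 * 0.98511194 * 0.27919770 = 1.2168

Answer: Price = 1.2168


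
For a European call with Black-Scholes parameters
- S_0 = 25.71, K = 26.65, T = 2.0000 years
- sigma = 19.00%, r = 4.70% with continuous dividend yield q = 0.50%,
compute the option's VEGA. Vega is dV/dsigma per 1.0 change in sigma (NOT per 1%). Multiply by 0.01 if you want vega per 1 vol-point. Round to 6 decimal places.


Answer: Vega = 13.673074

Derivation:
d1 = 0.3133259766; d2 = 0.0446253998
phi(d1) = 0.3798324225; exp(-qT) = 0.9900498337; exp(-rT) = 0.9102827622
Vega = S * exp(-qT) * phi(d1) * sqrt(T) = 25.7100 * 0.9900498337 * 0.3798324225 * 1.4142135624 = 13.673074


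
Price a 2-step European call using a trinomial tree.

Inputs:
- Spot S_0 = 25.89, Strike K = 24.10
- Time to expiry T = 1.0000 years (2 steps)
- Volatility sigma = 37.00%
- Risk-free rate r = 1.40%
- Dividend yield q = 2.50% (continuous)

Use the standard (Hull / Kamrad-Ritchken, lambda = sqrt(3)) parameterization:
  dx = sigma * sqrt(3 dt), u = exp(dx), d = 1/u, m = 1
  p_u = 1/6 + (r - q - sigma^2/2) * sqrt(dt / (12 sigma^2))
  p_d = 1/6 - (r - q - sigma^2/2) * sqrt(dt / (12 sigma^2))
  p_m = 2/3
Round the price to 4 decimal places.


dt = T/N = 0.500000; dx = sigma*sqrt(3*dt) = 0.453156
u = exp(dx) = 1.573269; d = 1/u = 0.635619
p_u = 0.122835, p_m = 0.666667, p_d = 0.210498
Discount per step: exp(-r*dt) = 0.993024
Stock lattice S(k, j) with j the centered position index:
  k=0: S(0,+0) = 25.8900
  k=1: S(1,-1) = 16.4562; S(1,+0) = 25.8900; S(1,+1) = 40.7319
  k=2: S(2,-2) = 10.4599; S(2,-1) = 16.4562; S(2,+0) = 25.8900; S(2,+1) = 40.7319; S(2,+2) = 64.0823
Terminal payoffs V(N, j) = max(S_T - K, 0):
  V(2,-2) = 0.000000; V(2,-1) = 0.000000; V(2,+0) = 1.790000; V(2,+1) = 16.631934; V(2,+2) = 39.982287
Backward induction: V(k, j) = exp(-r*dt) * [p_u * V(k+1, j+1) + p_m * V(k+1, j) + p_d * V(k+1, j-1)]
  V(1,-1) = exp(-r*dt) * [p_u*1.790000 + p_m*0.000000 + p_d*0.000000] = 0.218341
  V(1,+0) = exp(-r*dt) * [p_u*16.631934 + p_m*1.790000 + p_d*0.000000] = 3.213744
  V(1,+1) = exp(-r*dt) * [p_u*39.982287 + p_m*16.631934 + p_d*1.790000] = 16.261746
  V(0,+0) = exp(-r*dt) * [p_u*16.261746 + p_m*3.213744 + p_d*0.218341] = 4.156771

Answer: Price = V(0,0) = 4.1568


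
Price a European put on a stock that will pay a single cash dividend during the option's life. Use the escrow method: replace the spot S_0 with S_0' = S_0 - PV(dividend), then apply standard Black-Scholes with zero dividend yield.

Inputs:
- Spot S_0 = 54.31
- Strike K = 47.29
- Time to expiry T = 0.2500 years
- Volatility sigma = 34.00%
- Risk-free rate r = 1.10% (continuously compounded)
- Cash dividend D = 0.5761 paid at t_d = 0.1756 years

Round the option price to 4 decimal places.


Answer: Price = 1.0862

Derivation:
PV(D) = D * exp(-r * t_d) = 0.5761 * 0.99807026 = 0.57498828
S_0' = S_0 - PV(D) = 54.3100 - 0.57498828 = 53.73501172
d1 = (ln(S_0'/K) + (r + sigma^2/2)*T) / (sigma*sqrt(T)) = 0.85274070
d2 = d1 - sigma*sqrt(T) = 0.68274070
exp(-rT) = 0.99725378
N(-d1) = 0.19690156; N(-d2) = 0.24738535
P = K * exp(-rT) * N(-d2) - S_0' * N(-d1) = 47.2900 * 0.99725378 * 0.24738535 - 53.73501172 * 0.19690156 = 1.0862


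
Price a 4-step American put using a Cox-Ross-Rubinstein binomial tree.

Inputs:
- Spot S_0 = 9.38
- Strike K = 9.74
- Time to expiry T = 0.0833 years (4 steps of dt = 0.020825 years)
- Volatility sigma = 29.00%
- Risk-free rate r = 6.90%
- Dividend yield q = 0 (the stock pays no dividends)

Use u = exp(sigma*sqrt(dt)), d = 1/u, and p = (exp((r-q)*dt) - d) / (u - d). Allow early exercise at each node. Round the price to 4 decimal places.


Answer: Price = V(0,0) = 0.5200

Derivation:
dt = T/N = 0.020825
u = exp(sigma*sqrt(dt)) = 1.042738; d = 1/u = 0.959014
p = (exp((r-q)*dt) - d) / (u - d) = 0.506714
Discount per step: exp(-r*dt) = 0.998564
Stock lattice S(k, i) with i counting down-moves:
  k=0: S(0,0) = 9.3800
  k=1: S(1,0) = 9.7809; S(1,1) = 8.9956
  k=2: S(2,0) = 10.1989; S(2,1) = 9.3800; S(2,2) = 8.6269
  k=3: S(3,0) = 10.6348; S(3,1) = 9.7809; S(3,2) = 8.9956; S(3,3) = 8.2733
  k=4: S(4,0) = 11.0893; S(4,1) = 10.1989; S(4,2) = 9.3800; S(4,3) = 8.6269; S(4,4) = 7.9342
Terminal payoffs V(N, i) = max(K - S_T, 0):
  V(4,0) = 0.000000; V(4,1) = 0.000000; V(4,2) = 0.360000; V(4,3) = 1.113139; V(4,4) = 1.805807
Backward induction: V(k, i) = exp(-r*dt) * [p * V(k+1, i) + (1-p) * V(k+1, i+1)]; then take max(V_cont, immediate exercise) for American.
  V(3,0) = exp(-r*dt) * [p*0.000000 + (1-p)*0.000000] = 0.000000; exercise = 0.000000; V(3,0) = max -> 0.000000
  V(3,1) = exp(-r*dt) * [p*0.000000 + (1-p)*0.360000] = 0.177328; exercise = 0.000000; V(3,1) = max -> 0.177328
  V(3,2) = exp(-r*dt) * [p*0.360000 + (1-p)*1.113139] = 0.730462; exercise = 0.744448; V(3,2) = max -> 0.744448
  V(3,3) = exp(-r*dt) * [p*1.113139 + (1-p)*1.805807] = 1.452733; exercise = 1.466719; V(3,3) = max -> 1.466719
  V(2,0) = exp(-r*dt) * [p*0.000000 + (1-p)*0.177328] = 0.087348; exercise = 0.000000; V(2,0) = max -> 0.087348
  V(2,1) = exp(-r*dt) * [p*0.177328 + (1-p)*0.744448] = 0.456424; exercise = 0.360000; V(2,1) = max -> 0.456424
  V(2,2) = exp(-r*dt) * [p*0.744448 + (1-p)*1.466719] = 1.099153; exercise = 1.113139; V(2,2) = max -> 1.113139
  V(1,0) = exp(-r*dt) * [p*0.087348 + (1-p)*0.456424] = 0.269021; exercise = 0.000000; V(1,0) = max -> 0.269021
  V(1,1) = exp(-r*dt) * [p*0.456424 + (1-p)*1.113139] = 0.779251; exercise = 0.744448; V(1,1) = max -> 0.779251
  V(0,0) = exp(-r*dt) * [p*0.269021 + (1-p)*0.779251] = 0.519963; exercise = 0.360000; V(0,0) = max -> 0.519963


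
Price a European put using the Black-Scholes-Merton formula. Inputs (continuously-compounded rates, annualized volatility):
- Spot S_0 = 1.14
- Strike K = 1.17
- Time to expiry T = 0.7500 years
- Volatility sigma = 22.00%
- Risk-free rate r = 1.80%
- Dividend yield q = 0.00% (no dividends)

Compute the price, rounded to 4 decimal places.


Answer: Price = 0.0944

Derivation:
d1 = (ln(S/K) + (r - q + 0.5*sigma^2) * T) / (sigma * sqrt(T)) = 0.02978347
d2 = d1 - sigma * sqrt(T) = -0.16074212
exp(-rT) = 0.98659072; exp(-qT) = 1.00000000
P = K * exp(-rT) * N(-d2) - S_0 * exp(-qT) * N(-d1)
N(-d1) = 0.48811987; N(-d2) = 0.56385174
P = 1.1700 * 0.98659072 * 0.56385174 - 1.1400 * 1.00000000 * 0.48811987 = 0.0944


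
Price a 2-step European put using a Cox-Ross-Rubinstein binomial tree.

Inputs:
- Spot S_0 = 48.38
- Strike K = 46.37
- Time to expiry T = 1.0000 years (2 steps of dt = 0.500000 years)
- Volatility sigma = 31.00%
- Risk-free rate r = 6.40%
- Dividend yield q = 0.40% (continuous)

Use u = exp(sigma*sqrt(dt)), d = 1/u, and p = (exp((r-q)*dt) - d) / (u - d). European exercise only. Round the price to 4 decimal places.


Answer: Price = V(0,0) = 3.3546

Derivation:
dt = T/N = 0.500000
u = exp(sigma*sqrt(dt)) = 1.245084; d = 1/u = 0.803159
p = (exp((r-q)*dt) - d) / (u - d) = 0.514331
Discount per step: exp(-r*dt) = 0.968507
Stock lattice S(k, i) with i counting down-moves:
  k=0: S(0,0) = 48.3800
  k=1: S(1,0) = 60.2372; S(1,1) = 38.8568
  k=2: S(2,0) = 75.0003; S(2,1) = 48.3800; S(2,2) = 31.2082
Terminal payoffs V(N, i) = max(K - S_T, 0):
  V(2,0) = 0.000000; V(2,1) = 0.000000; V(2,2) = 15.161818
Backward induction: V(k, i) = exp(-r*dt) * [p * V(k+1, i) + (1-p) * V(k+1, i+1)].
  V(1,0) = exp(-r*dt) * [p*0.000000 + (1-p)*0.000000] = 0.000000
  V(1,1) = exp(-r*dt) * [p*0.000000 + (1-p)*15.161818] = 7.131721
  V(0,0) = exp(-r*dt) * [p*0.000000 + (1-p)*7.131721] = 3.354574


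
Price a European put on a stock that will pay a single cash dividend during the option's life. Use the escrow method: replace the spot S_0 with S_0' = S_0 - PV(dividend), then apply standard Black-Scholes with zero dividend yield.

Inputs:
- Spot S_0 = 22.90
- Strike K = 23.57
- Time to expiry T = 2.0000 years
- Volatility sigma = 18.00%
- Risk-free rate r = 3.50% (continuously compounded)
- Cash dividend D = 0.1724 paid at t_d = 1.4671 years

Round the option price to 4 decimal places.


Answer: Price = 1.9045

Derivation:
PV(D) = D * exp(-r * t_d) = 0.1724 * 0.94994756 = 0.16377096
S_0' = S_0 - PV(D) = 22.9000 - 0.16377096 = 22.73622904
d1 = (ln(S_0'/K) + (r + sigma^2/2)*T) / (sigma*sqrt(T)) = 0.26078463
d2 = d1 - sigma*sqrt(T) = 0.00622619
exp(-rT) = 0.93239382
N(-d1) = 0.39712930; N(-d2) = 0.49751613
P = K * exp(-rT) * N(-d2) - S_0' * N(-d1) = 23.5700 * 0.93239382 * 0.49751613 - 22.73622904 * 0.39712930 = 1.9045


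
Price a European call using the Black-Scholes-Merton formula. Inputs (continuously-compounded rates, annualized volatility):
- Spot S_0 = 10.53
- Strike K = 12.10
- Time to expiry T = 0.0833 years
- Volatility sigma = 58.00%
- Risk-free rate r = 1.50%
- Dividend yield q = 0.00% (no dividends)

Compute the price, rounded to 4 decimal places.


d1 = (ln(S/K) + (r - q + 0.5*sigma^2) * T) / (sigma * sqrt(T)) = -0.73905603
d2 = d1 - sigma * sqrt(T) = -0.90645412
exp(-rT) = 0.99875128; exp(-qT) = 1.00000000
C = S_0 * exp(-qT) * N(d1) - K * exp(-rT) * N(d2)
N(d1) = 0.22993649; N(d2) = 0.18234777
C = 10.5300 * 1.00000000 * 0.22993649 - 12.1000 * 0.99875128 * 0.18234777 = 0.2176

Answer: Price = 0.2176


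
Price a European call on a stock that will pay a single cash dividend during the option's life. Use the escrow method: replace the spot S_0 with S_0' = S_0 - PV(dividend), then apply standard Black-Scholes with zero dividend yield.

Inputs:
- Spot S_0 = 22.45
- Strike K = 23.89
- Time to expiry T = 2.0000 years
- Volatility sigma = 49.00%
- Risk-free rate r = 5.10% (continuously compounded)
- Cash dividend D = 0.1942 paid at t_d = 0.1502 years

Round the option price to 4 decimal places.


PV(D) = D * exp(-r * t_d) = 0.1942 * 0.99236906 = 0.19271807
S_0' = S_0 - PV(D) = 22.4500 - 0.19271807 = 22.25728193
d1 = (ln(S_0'/K) + (r + sigma^2/2)*T) / (sigma*sqrt(T)) = 0.39151964
d2 = d1 - sigma*sqrt(T) = -0.30144500
exp(-rT) = 0.90302955
N(d1) = 0.65229341; N(d2) = 0.38153759
C = S_0' * N(d1) - K * exp(-rT) * N(d2) = 22.25728193 * 0.65229341 - 23.8900 * 0.90302955 * 0.38153759 = 6.2872

Answer: Price = 6.2872


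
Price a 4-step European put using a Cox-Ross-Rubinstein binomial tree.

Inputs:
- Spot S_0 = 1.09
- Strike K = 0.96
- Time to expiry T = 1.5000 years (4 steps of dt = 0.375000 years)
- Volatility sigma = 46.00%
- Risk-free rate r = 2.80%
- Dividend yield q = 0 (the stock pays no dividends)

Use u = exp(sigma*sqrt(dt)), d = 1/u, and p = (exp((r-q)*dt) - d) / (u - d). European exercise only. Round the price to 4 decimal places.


dt = T/N = 0.375000
u = exp(sigma*sqrt(dt)) = 1.325370; d = 1/u = 0.754507
p = (exp((r-q)*dt) - d) / (u - d) = 0.448529
Discount per step: exp(-r*dt) = 0.989555
Stock lattice S(k, i) with i counting down-moves:
  k=0: S(0,0) = 1.0900
  k=1: S(1,0) = 1.4447; S(1,1) = 0.8224
  k=2: S(2,0) = 1.9147; S(2,1) = 1.0900; S(2,2) = 0.6205
  k=3: S(3,0) = 2.5377; S(3,1) = 1.4447; S(3,2) = 0.8224; S(3,3) = 0.4682
  k=4: S(4,0) = 3.3634; S(4,1) = 1.9147; S(4,2) = 1.0900; S(4,3) = 0.6205; S(4,4) = 0.3532
Terminal payoffs V(N, i) = max(K - S_T, 0):
  V(4,0) = 0.000000; V(4,1) = 0.000000; V(4,2) = 0.000000; V(4,3) = 0.339485; V(4,4) = 0.606753
Backward induction: V(k, i) = exp(-r*dt) * [p * V(k+1, i) + (1-p) * V(k+1, i+1)].
  V(3,0) = exp(-r*dt) * [p*0.000000 + (1-p)*0.000000] = 0.000000
  V(3,1) = exp(-r*dt) * [p*0.000000 + (1-p)*0.000000] = 0.000000
  V(3,2) = exp(-r*dt) * [p*0.000000 + (1-p)*0.339485] = 0.185260
  V(3,3) = exp(-r*dt) * [p*0.339485 + (1-p)*0.606753] = 0.481790
  V(2,0) = exp(-r*dt) * [p*0.000000 + (1-p)*0.000000] = 0.000000
  V(2,1) = exp(-r*dt) * [p*0.000000 + (1-p)*0.185260] = 0.101099
  V(2,2) = exp(-r*dt) * [p*0.185260 + (1-p)*0.481790] = 0.345145
  V(1,0) = exp(-r*dt) * [p*0.000000 + (1-p)*0.101099] = 0.055171
  V(1,1) = exp(-r*dt) * [p*0.101099 + (1-p)*0.345145] = 0.233221
  V(0,0) = exp(-r*dt) * [p*0.055171 + (1-p)*0.233221] = 0.151758

Answer: Price = V(0,0) = 0.1518


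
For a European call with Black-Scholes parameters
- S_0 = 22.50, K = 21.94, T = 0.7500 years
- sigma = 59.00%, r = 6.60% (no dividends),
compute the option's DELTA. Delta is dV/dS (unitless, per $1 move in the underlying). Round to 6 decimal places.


Answer: Delta = 0.656041

Derivation:
d1 = 0.4016818684; d2 = -0.1092731198
phi(d1) = 0.3680219503; exp(-qT) = 1.0000000000; exp(-rT) = 0.9517051581
N(d1) = 0.6560409149
Delta = exp(-qT) * N(d1) = 1.0000000000 * 0.6560409149 = 0.656041


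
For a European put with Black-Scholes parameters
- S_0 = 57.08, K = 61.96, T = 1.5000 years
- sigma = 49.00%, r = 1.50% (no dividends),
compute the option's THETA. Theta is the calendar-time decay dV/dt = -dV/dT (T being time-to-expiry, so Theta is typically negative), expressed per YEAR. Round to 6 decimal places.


d1 = 0.2008577874; d2 = -0.3992671996
phi(d1) = 0.3909754696; exp(-qT) = 1.0000000000; exp(-rT) = 0.9777512372
Theta = -S*exp(-qT)*phi(d1)*sigma/(2*sqrt(T)) + r*K*exp(-rT)*N(-d2) - q*S*exp(-qT)*N(-d1)
N(-d1) = 0.4204048879; N(-d2) = 0.6551518336; sqrt(T) = 1.2247448714
Term 1 = -57.0800 * 1.0000000000 * 0.3909754696 * 0.4900 / (2 * 1.2247448714) = -4.4643057341
Term 2 = 0.0150 * 61.9600 * 0.9777512372 * 0.6551518336 = 0.5953508844
Term 3 = 0 (no dividend yield, q = 0)
Theta = -4.4643057341 + (0.5953508844) + (0.0000000000) = -3.868955

Answer: Theta = -3.868955


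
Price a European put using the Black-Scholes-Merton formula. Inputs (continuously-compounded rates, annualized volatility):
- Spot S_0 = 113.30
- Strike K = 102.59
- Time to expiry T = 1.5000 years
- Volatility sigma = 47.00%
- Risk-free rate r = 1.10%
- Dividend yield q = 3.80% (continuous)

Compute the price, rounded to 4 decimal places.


d1 = (ln(S/K) + (r - q + 0.5*sigma^2) * T) / (sigma * sqrt(T)) = 0.38996173
d2 = d1 - sigma * sqrt(T) = -0.18566836
exp(-rT) = 0.98363538; exp(-qT) = 0.94459407
P = K * exp(-rT) * N(-d2) - S_0 * exp(-qT) * N(-d1)
N(-d1) = 0.34828242; N(-d2) = 0.57364758
P = 102.5900 * 0.98363538 * 0.57364758 - 113.3000 * 0.94459407 * 0.34828242 = 20.6134

Answer: Price = 20.6134


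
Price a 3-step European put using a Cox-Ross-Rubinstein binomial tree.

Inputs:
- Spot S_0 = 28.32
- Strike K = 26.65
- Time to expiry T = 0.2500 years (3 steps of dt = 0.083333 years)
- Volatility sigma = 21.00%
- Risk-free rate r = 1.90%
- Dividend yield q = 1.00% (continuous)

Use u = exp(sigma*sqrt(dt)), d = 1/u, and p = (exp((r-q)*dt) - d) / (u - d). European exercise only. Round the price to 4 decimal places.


Answer: Price = V(0,0) = 0.3988

Derivation:
dt = T/N = 0.083333
u = exp(sigma*sqrt(dt)) = 1.062497; d = 1/u = 0.941179
p = (exp((r-q)*dt) - d) / (u - d) = 0.491034
Discount per step: exp(-r*dt) = 0.998418
Stock lattice S(k, i) with i counting down-moves:
  k=0: S(0,0) = 28.3200
  k=1: S(1,0) = 30.0899; S(1,1) = 26.6542
  k=2: S(2,0) = 31.9704; S(2,1) = 28.3200; S(2,2) = 25.0864
  k=3: S(3,0) = 33.9685; S(3,1) = 30.0899; S(3,2) = 26.6542; S(3,3) = 23.6108
Terminal payoffs V(N, i) = max(K - S_T, 0):
  V(3,0) = 0.000000; V(3,1) = 0.000000; V(3,2) = 0.000000; V(3,3) = 3.039231
Backward induction: V(k, i) = exp(-r*dt) * [p * V(k+1, i) + (1-p) * V(k+1, i+1)].
  V(2,0) = exp(-r*dt) * [p*0.000000 + (1-p)*0.000000] = 0.000000
  V(2,1) = exp(-r*dt) * [p*0.000000 + (1-p)*0.000000] = 0.000000
  V(2,2) = exp(-r*dt) * [p*0.000000 + (1-p)*3.039231] = 1.544419
  V(1,0) = exp(-r*dt) * [p*0.000000 + (1-p)*0.000000] = 0.000000
  V(1,1) = exp(-r*dt) * [p*0.000000 + (1-p)*1.544419] = 0.784814
  V(0,0) = exp(-r*dt) * [p*0.000000 + (1-p)*0.784814] = 0.398812


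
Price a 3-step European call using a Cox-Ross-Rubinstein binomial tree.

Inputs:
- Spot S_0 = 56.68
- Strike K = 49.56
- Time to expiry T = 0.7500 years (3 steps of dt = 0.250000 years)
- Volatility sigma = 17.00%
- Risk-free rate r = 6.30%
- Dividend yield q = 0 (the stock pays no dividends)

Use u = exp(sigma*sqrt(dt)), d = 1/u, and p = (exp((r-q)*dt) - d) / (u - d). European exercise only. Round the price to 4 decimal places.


Answer: Price = V(0,0) = 9.8288

Derivation:
dt = T/N = 0.250000
u = exp(sigma*sqrt(dt)) = 1.088717; d = 1/u = 0.918512
p = (exp((r-q)*dt) - d) / (u - d) = 0.572031
Discount per step: exp(-r*dt) = 0.984373
Stock lattice S(k, i) with i counting down-moves:
  k=0: S(0,0) = 56.6800
  k=1: S(1,0) = 61.7085; S(1,1) = 52.0613
  k=2: S(2,0) = 67.1831; S(2,1) = 56.6800; S(2,2) = 47.8189
  k=3: S(3,0) = 73.1434; S(3,1) = 61.7085; S(3,2) = 52.0613; S(3,3) = 43.9223
Terminal payoffs V(N, i) = max(S_T - K, 0):
  V(3,0) = 23.583365; V(3,1) = 12.148483; V(3,2) = 2.501276; V(3,3) = 0.000000
Backward induction: V(k, i) = exp(-r*dt) * [p * V(k+1, i) + (1-p) * V(k+1, i+1)].
  V(2,0) = exp(-r*dt) * [p*23.583365 + (1-p)*12.148483] = 18.397534
  V(2,1) = exp(-r*dt) * [p*12.148483 + (1-p)*2.501276] = 7.894455
  V(2,2) = exp(-r*dt) * [p*2.501276 + (1-p)*0.000000] = 1.408449
  V(1,0) = exp(-r*dt) * [p*18.397534 + (1-p)*7.894455] = 13.685292
  V(1,1) = exp(-r*dt) * [p*7.894455 + (1-p)*1.408449] = 5.038658
  V(0,0) = exp(-r*dt) * [p*13.685292 + (1-p)*5.038658] = 9.828771


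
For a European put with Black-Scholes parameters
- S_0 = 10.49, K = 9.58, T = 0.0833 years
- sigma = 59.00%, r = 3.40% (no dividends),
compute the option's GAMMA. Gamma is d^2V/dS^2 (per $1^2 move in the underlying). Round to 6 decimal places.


d1 = 0.6346763579; d2 = 0.4643920955
phi(d1) = 0.3261670607; exp(-qT) = 1.0000000000; exp(-rT) = 0.9971718069
Gamma = exp(-qT) * phi(d1) / (S * sigma * sqrt(T)) = 1.0000000000 * 0.3261670607 / (10.4900 * 0.5900 * 0.2886173938) = 0.182596

Answer: Gamma = 0.182596


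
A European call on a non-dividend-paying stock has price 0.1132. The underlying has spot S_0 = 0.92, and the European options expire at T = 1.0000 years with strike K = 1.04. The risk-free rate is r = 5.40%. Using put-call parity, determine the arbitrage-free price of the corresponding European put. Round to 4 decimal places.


Put-call parity: C - P = S_0 * exp(-qT) - K * exp(-rT).
S_0 * exp(-qT) = 0.9200 * 1.00000000 = 0.92000000
K * exp(-rT) = 1.0400 * 0.94743211 = 0.98532939
P = C - S*exp(-qT) + K*exp(-rT)
P = 0.1132 - 0.92000000 + 0.98532939 = 0.1785

Answer: Put price = 0.1785


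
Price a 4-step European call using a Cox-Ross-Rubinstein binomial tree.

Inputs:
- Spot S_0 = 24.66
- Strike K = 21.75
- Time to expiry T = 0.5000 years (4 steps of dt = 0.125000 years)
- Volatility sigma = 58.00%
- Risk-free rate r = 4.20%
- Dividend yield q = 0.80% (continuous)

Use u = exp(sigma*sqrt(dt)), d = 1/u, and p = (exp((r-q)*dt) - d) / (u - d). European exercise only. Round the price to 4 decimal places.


dt = T/N = 0.125000
u = exp(sigma*sqrt(dt)) = 1.227600; d = 1/u = 0.814598
p = (exp((r-q)*dt) - d) / (u - d) = 0.459226
Discount per step: exp(-r*dt) = 0.994764
Stock lattice S(k, i) with i counting down-moves:
  k=0: S(0,0) = 24.6600
  k=1: S(1,0) = 30.2726; S(1,1) = 20.0880
  k=2: S(2,0) = 37.1627; S(2,1) = 24.6600; S(2,2) = 16.3636
  k=3: S(3,0) = 45.6209; S(3,1) = 30.2726; S(3,2) = 20.0880; S(3,3) = 13.3298
  k=4: S(4,0) = 56.0042; S(4,1) = 37.1627; S(4,2) = 24.6600; S(4,3) = 16.3636; S(4,4) = 10.8584
Terminal payoffs V(N, i) = max(S_T - K, 0):
  V(4,0) = 34.254182; V(4,1) = 15.412658; V(4,2) = 2.910000; V(4,3) = 0.000000; V(4,4) = 0.000000
Backward induction: V(k, i) = exp(-r*dt) * [p * V(k+1, i) + (1-p) * V(k+1, i+1)].
  V(3,0) = exp(-r*dt) * [p*34.254182 + (1-p)*15.412658] = 23.939165
  V(3,1) = exp(-r*dt) * [p*15.412658 + (1-p)*2.910000] = 8.606244
  V(3,2) = exp(-r*dt) * [p*2.910000 + (1-p)*0.000000] = 1.329350
  V(3,3) = exp(-r*dt) * [p*0.000000 + (1-p)*0.000000] = 0.000000
  V(2,0) = exp(-r*dt) * [p*23.939165 + (1-p)*8.606244] = 15.565587
  V(2,1) = exp(-r*dt) * [p*8.606244 + (1-p)*1.329350] = 4.646631
  V(2,2) = exp(-r*dt) * [p*1.329350 + (1-p)*0.000000] = 0.607276
  V(1,0) = exp(-r*dt) * [p*15.565587 + (1-p)*4.646631] = 9.610313
  V(1,1) = exp(-r*dt) * [p*4.646631 + (1-p)*0.607276] = 2.449360
  V(0,0) = exp(-r*dt) * [p*9.610313 + (1-p)*2.449360] = 5.707811

Answer: Price = V(0,0) = 5.7078


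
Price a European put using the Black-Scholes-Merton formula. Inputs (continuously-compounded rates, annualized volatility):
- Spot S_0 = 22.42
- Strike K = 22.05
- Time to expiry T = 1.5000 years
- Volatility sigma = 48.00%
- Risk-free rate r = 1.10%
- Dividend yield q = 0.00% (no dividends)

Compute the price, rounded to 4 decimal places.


Answer: Price = 4.7414

Derivation:
d1 = (ln(S/K) + (r - q + 0.5*sigma^2) * T) / (sigma * sqrt(T)) = 0.35031244
d2 = d1 - sigma * sqrt(T) = -0.23756510
exp(-rT) = 0.98363538; exp(-qT) = 1.00000000
P = K * exp(-rT) * N(-d2) - S_0 * exp(-qT) * N(-d1)
N(-d1) = 0.36305211; N(-d2) = 0.59389079
P = 22.0500 * 0.98363538 * 0.59389079 - 22.4200 * 1.00000000 * 0.36305211 = 4.7414


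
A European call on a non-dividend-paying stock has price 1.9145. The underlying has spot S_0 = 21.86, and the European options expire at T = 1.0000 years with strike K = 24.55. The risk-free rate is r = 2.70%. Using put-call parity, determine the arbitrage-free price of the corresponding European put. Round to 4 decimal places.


Answer: Put price = 3.9505

Derivation:
Put-call parity: C - P = S_0 * exp(-qT) - K * exp(-rT).
S_0 * exp(-qT) = 21.8600 * 1.00000000 = 21.86000000
K * exp(-rT) = 24.5500 * 0.97336124 = 23.89601848
P = C - S*exp(-qT) + K*exp(-rT)
P = 1.9145 - 21.86000000 + 23.89601848 = 3.9505


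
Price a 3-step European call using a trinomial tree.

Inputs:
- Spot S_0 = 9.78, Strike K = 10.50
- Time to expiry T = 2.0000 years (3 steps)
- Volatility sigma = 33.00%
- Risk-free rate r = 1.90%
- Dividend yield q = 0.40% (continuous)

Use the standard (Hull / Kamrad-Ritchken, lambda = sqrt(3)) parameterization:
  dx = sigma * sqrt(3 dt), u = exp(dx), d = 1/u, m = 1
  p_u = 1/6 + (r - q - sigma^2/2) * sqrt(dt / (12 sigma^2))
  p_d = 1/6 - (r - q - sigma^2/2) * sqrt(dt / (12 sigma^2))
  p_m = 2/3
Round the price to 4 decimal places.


dt = T/N = 0.666667; dx = sigma*sqrt(3*dt) = 0.466690
u = exp(dx) = 1.594708; d = 1/u = 0.627074
p_u = 0.138490, p_m = 0.666667, p_d = 0.194844
Discount per step: exp(-r*dt) = 0.987413
Stock lattice S(k, j) with j the centered position index:
  k=0: S(0,+0) = 9.7800
  k=1: S(1,-1) = 6.1328; S(1,+0) = 9.7800; S(1,+1) = 15.5962
  k=2: S(2,-2) = 3.8457; S(2,-1) = 6.1328; S(2,+0) = 9.7800; S(2,+1) = 15.5962; S(2,+2) = 24.8714
  k=3: S(3,-3) = 2.4115; S(3,-2) = 3.8457; S(3,-1) = 6.1328; S(3,+0) = 9.7800; S(3,+1) = 15.5962; S(3,+2) = 24.8714; S(3,+3) = 39.6627
Terminal payoffs V(N, j) = max(S_T - K, 0):
  V(3,-3) = 0.000000; V(3,-2) = 0.000000; V(3,-1) = 0.000000; V(3,+0) = 0.000000; V(3,+1) = 5.096242; V(3,+2) = 14.371447; V(3,+3) = 29.162689
Backward induction: V(k, j) = exp(-r*dt) * [p_u * V(k+1, j+1) + p_m * V(k+1, j) + p_d * V(k+1, j-1)]
  V(2,-2) = exp(-r*dt) * [p_u*0.000000 + p_m*0.000000 + p_d*0.000000] = 0.000000
  V(2,-1) = exp(-r*dt) * [p_u*0.000000 + p_m*0.000000 + p_d*0.000000] = 0.000000
  V(2,+0) = exp(-r*dt) * [p_u*5.096242 + p_m*0.000000 + p_d*0.000000] = 0.696893
  V(2,+1) = exp(-r*dt) * [p_u*14.371447 + p_m*5.096242 + p_d*0.000000] = 5.319974
  V(2,+2) = exp(-r*dt) * [p_u*29.162689 + p_m*14.371447 + p_d*5.096242] = 14.428736
  V(1,-1) = exp(-r*dt) * [p_u*0.696893 + p_m*0.000000 + p_d*0.000000] = 0.095298
  V(1,+0) = exp(-r*dt) * [p_u*5.319974 + p_m*0.696893 + p_d*0.000000] = 1.186235
  V(1,+1) = exp(-r*dt) * [p_u*14.428736 + p_m*5.319974 + p_d*0.696893] = 5.609163
  V(0,+0) = exp(-r*dt) * [p_u*5.609163 + p_m*1.186235 + p_d*0.095298] = 1.566236

Answer: Price = V(0,0) = 1.5662


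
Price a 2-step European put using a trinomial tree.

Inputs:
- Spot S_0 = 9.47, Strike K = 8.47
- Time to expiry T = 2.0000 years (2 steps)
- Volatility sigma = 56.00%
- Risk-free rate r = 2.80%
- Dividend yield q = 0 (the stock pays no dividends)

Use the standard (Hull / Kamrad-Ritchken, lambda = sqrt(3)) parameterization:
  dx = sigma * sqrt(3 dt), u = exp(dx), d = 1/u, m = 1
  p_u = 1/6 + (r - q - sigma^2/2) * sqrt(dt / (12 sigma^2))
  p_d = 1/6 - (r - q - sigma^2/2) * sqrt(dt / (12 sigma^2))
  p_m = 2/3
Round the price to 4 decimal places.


dt = T/N = 1.000000; dx = sigma*sqrt(3*dt) = 0.969948
u = exp(dx) = 2.637808; d = 1/u = 0.379103
p_u = 0.100271, p_m = 0.666667, p_d = 0.233062
Discount per step: exp(-r*dt) = 0.972388
Stock lattice S(k, j) with j the centered position index:
  k=0: S(0,+0) = 9.4700
  k=1: S(1,-1) = 3.5901; S(1,+0) = 9.4700; S(1,+1) = 24.9800
  k=2: S(2,-2) = 1.3610; S(2,-1) = 3.5901; S(2,+0) = 9.4700; S(2,+1) = 24.9800; S(2,+2) = 65.8926
Terminal payoffs V(N, j) = max(K - S_T, 0):
  V(2,-2) = 7.108983; V(2,-1) = 4.879899; V(2,+0) = 0.000000; V(2,+1) = 0.000000; V(2,+2) = 0.000000
Backward induction: V(k, j) = exp(-r*dt) * [p_u * V(k+1, j+1) + p_m * V(k+1, j) + p_d * V(k+1, j-1)]
  V(1,-1) = exp(-r*dt) * [p_u*0.000000 + p_m*4.879899 + p_d*7.108983] = 4.774523
  V(1,+0) = exp(-r*dt) * [p_u*0.000000 + p_m*0.000000 + p_d*4.879899] = 1.105915
  V(1,+1) = exp(-r*dt) * [p_u*0.000000 + p_m*0.000000 + p_d*0.000000] = 0.000000
  V(0,+0) = exp(-r*dt) * [p_u*0.000000 + p_m*1.105915 + p_d*4.774523] = 1.798954

Answer: Price = V(0,0) = 1.7990


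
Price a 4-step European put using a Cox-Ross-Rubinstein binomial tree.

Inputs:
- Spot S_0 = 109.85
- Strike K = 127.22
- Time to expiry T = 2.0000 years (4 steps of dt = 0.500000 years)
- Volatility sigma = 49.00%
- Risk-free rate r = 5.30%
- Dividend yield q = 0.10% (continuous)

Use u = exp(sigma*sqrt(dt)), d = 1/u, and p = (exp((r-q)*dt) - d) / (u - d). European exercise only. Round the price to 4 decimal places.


dt = T/N = 0.500000
u = exp(sigma*sqrt(dt)) = 1.414084; d = 1/u = 0.707171
p = (exp((r-q)*dt) - d) / (u - d) = 0.451498
Discount per step: exp(-r*dt) = 0.973848
Stock lattice S(k, i) with i counting down-moves:
  k=0: S(0,0) = 109.8500
  k=1: S(1,0) = 155.3372; S(1,1) = 77.6828
  k=2: S(2,0) = 219.6599; S(2,1) = 109.8500; S(2,2) = 54.9350
  k=3: S(3,0) = 310.6177; S(3,1) = 155.3372; S(3,2) = 77.6828; S(3,3) = 38.8485
  k=4: S(4,0) = 439.2396; S(4,1) = 219.6599; S(4,2) = 109.8500; S(4,3) = 54.9350; S(4,4) = 27.4725
Terminal payoffs V(N, i) = max(K - S_T, 0):
  V(4,0) = 0.000000; V(4,1) = 0.000000; V(4,2) = 17.370000; V(4,3) = 72.284973; V(4,4) = 99.747472
Backward induction: V(k, i) = exp(-r*dt) * [p * V(k+1, i) + (1-p) * V(k+1, i+1)].
  V(3,0) = exp(-r*dt) * [p*0.000000 + (1-p)*0.000000] = 0.000000
  V(3,1) = exp(-r*dt) * [p*0.000000 + (1-p)*17.370000] = 9.278324
  V(3,2) = exp(-r*dt) * [p*17.370000 + (1-p)*72.284973] = 46.249010
  V(3,3) = exp(-r*dt) * [p*72.284973 + (1-p)*99.747472] = 85.063892
  V(2,0) = exp(-r*dt) * [p*0.000000 + (1-p)*9.278324] = 4.956090
  V(2,1) = exp(-r*dt) * [p*9.278324 + (1-p)*46.249010] = 28.783864
  V(2,2) = exp(-r*dt) * [p*46.249010 + (1-p)*85.063892] = 65.772786
  V(1,0) = exp(-r*dt) * [p*4.956090 + (1-p)*28.783864] = 17.554274
  V(1,1) = exp(-r*dt) * [p*28.783864 + (1-p)*65.772786] = 47.789036
  V(0,0) = exp(-r*dt) * [p*17.554274 + (1-p)*47.789036] = 33.245334

Answer: Price = V(0,0) = 33.2453


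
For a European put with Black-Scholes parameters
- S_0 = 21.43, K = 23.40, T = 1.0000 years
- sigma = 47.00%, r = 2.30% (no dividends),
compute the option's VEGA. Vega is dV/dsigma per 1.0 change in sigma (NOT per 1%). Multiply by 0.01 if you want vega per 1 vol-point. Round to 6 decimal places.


d1 = 0.0968208237; d2 = -0.3731791763
phi(d1) = 0.3970767591; exp(-qT) = 1.0000000000; exp(-rT) = 0.9772624838
Vega = S * exp(-qT) * phi(d1) * sqrt(T) = 21.4300 * 1.0000000000 * 0.3970767591 * 1.0000000000 = 8.509355

Answer: Vega = 8.509355


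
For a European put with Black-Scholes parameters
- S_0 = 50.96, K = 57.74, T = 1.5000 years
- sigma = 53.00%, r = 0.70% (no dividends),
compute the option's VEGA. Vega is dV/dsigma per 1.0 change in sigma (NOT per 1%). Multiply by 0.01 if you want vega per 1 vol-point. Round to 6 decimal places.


d1 = 0.1483032581; d2 = -0.5008115237
phi(d1) = 0.3945791751; exp(-qT) = 1.0000000000; exp(-rT) = 0.9895549326
Vega = S * exp(-qT) * phi(d1) * sqrt(T) = 50.9600 * 1.0000000000 * 0.3945791751 * 1.2247448714 = 24.626870

Answer: Vega = 24.626870


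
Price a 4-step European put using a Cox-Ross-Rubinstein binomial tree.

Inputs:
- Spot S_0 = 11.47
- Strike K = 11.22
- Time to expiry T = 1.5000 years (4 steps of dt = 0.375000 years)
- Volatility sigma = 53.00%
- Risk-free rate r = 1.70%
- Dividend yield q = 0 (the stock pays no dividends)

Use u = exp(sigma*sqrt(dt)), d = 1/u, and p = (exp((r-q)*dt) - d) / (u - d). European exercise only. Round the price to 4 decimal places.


dt = T/N = 0.375000
u = exp(sigma*sqrt(dt)) = 1.383418; d = 1/u = 0.722847
p = (exp((r-q)*dt) - d) / (u - d) = 0.429247
Discount per step: exp(-r*dt) = 0.993645
Stock lattice S(k, i) with i counting down-moves:
  k=0: S(0,0) = 11.4700
  k=1: S(1,0) = 15.8678; S(1,1) = 8.2911
  k=2: S(2,0) = 21.9518; S(2,1) = 11.4700; S(2,2) = 5.9932
  k=3: S(3,0) = 30.3685; S(3,1) = 15.8678; S(3,2) = 8.2911; S(3,3) = 4.3321
  k=4: S(4,0) = 42.0124; S(4,1) = 21.9518; S(4,2) = 11.4700; S(4,3) = 5.9932; S(4,4) = 3.1315
Terminal payoffs V(N, i) = max(K - S_T, 0):
  V(4,0) = 0.000000; V(4,1) = 0.000000; V(4,2) = 0.000000; V(4,3) = 5.226832; V(4,4) = 8.088521
Backward induction: V(k, i) = exp(-r*dt) * [p * V(k+1, i) + (1-p) * V(k+1, i+1)].
  V(3,0) = exp(-r*dt) * [p*0.000000 + (1-p)*0.000000] = 0.000000
  V(3,1) = exp(-r*dt) * [p*0.000000 + (1-p)*0.000000] = 0.000000
  V(3,2) = exp(-r*dt) * [p*0.000000 + (1-p)*5.226832] = 2.964272
  V(3,3) = exp(-r*dt) * [p*5.226832 + (1-p)*8.088521] = 6.816555
  V(2,0) = exp(-r*dt) * [p*0.000000 + (1-p)*0.000000] = 0.000000
  V(2,1) = exp(-r*dt) * [p*0.000000 + (1-p)*2.964272] = 1.681116
  V(2,2) = exp(-r*dt) * [p*2.964272 + (1-p)*6.816555] = 5.130165
  V(1,0) = exp(-r*dt) * [p*0.000000 + (1-p)*1.681116] = 0.953404
  V(1,1) = exp(-r*dt) * [p*1.681116 + (1-p)*5.130165] = 3.626478
  V(0,0) = exp(-r*dt) * [p*0.953404 + (1-p)*3.626478] = 2.463315

Answer: Price = V(0,0) = 2.4633


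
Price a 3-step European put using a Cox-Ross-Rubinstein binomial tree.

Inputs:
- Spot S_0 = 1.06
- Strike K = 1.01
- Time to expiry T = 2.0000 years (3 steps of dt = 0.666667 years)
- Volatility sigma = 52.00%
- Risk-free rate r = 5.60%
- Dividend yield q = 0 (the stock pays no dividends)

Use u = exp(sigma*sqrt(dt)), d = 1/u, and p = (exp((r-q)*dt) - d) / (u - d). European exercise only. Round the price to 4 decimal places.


Answer: Price = V(0,0) = 0.2301

Derivation:
dt = T/N = 0.666667
u = exp(sigma*sqrt(dt)) = 1.528945; d = 1/u = 0.654046
p = (exp((r-q)*dt) - d) / (u - d) = 0.438900
Discount per step: exp(-r*dt) = 0.963355
Stock lattice S(k, i) with i counting down-moves:
  k=0: S(0,0) = 1.0600
  k=1: S(1,0) = 1.6207; S(1,1) = 0.6933
  k=2: S(2,0) = 2.4779; S(2,1) = 1.0600; S(2,2) = 0.4534
  k=3: S(3,0) = 3.7886; S(3,1) = 1.6207; S(3,2) = 0.6933; S(3,3) = 0.2966
Terminal payoffs V(N, i) = max(K - S_T, 0):
  V(3,0) = 0.000000; V(3,1) = 0.000000; V(3,2) = 0.316712; V(3,3) = 0.713428
Backward induction: V(k, i) = exp(-r*dt) * [p * V(k+1, i) + (1-p) * V(k+1, i+1)].
  V(2,0) = exp(-r*dt) * [p*0.000000 + (1-p)*0.000000] = 0.000000
  V(2,1) = exp(-r*dt) * [p*0.000000 + (1-p)*0.316712] = 0.171195
  V(2,2) = exp(-r*dt) * [p*0.316712 + (1-p)*0.713428] = 0.519546
  V(1,0) = exp(-r*dt) * [p*0.000000 + (1-p)*0.171195] = 0.092537
  V(1,1) = exp(-r*dt) * [p*0.171195 + (1-p)*0.519546] = 0.353219
  V(0,0) = exp(-r*dt) * [p*0.092537 + (1-p)*0.353219] = 0.230055


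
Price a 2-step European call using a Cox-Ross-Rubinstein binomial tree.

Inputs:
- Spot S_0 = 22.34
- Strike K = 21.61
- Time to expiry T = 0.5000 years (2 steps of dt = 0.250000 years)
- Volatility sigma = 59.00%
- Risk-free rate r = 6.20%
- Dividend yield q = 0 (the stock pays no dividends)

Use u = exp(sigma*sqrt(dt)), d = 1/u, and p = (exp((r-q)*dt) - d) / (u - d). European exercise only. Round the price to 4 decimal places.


dt = T/N = 0.250000
u = exp(sigma*sqrt(dt)) = 1.343126; d = 1/u = 0.744532
p = (exp((r-q)*dt) - d) / (u - d) = 0.452876
Discount per step: exp(-r*dt) = 0.984620
Stock lattice S(k, i) with i counting down-moves:
  k=0: S(0,0) = 22.3400
  k=1: S(1,0) = 30.0054; S(1,1) = 16.6328
  k=2: S(2,0) = 40.3011; S(2,1) = 22.3400; S(2,2) = 12.3837
Terminal payoffs V(N, i) = max(S_T - K, 0):
  V(2,0) = 18.691101; V(2,1) = 0.730000; V(2,2) = 0.000000
Backward induction: V(k, i) = exp(-r*dt) * [p * V(k+1, i) + (1-p) * V(k+1, i+1)].
  V(1,0) = exp(-r*dt) * [p*18.691101 + (1-p)*0.730000] = 8.727815
  V(1,1) = exp(-r*dt) * [p*0.730000 + (1-p)*0.000000] = 0.325515
  V(0,0) = exp(-r*dt) * [p*8.727815 + (1-p)*0.325515] = 4.067182

Answer: Price = V(0,0) = 4.0672


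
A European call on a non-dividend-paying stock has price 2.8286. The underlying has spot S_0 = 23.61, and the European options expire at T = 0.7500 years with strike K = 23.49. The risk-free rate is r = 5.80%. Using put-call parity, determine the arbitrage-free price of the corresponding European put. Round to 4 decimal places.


Put-call parity: C - P = S_0 * exp(-qT) - K * exp(-rT).
S_0 * exp(-qT) = 23.6100 * 1.00000000 = 23.61000000
K * exp(-rT) = 23.4900 * 0.95743255 = 22.49009070
P = C - S*exp(-qT) + K*exp(-rT)
P = 2.8286 - 23.61000000 + 22.49009070 = 1.7087

Answer: Put price = 1.7087


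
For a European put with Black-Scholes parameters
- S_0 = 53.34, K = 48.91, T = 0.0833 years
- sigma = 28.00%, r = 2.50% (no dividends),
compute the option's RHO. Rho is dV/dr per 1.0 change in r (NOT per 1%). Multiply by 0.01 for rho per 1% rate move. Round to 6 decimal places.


Answer: Rho = -0.589394

Derivation:
d1 = 1.1390822267; d2 = 1.0582693564
phi(d1) = 0.2085257607; exp(-qT) = 1.0000000000; exp(-rT) = 0.9979196669
N(-d2) = 0.1449663296
Rho = -K*T*exp(-rT)*N(-d2) = -48.9100 * 0.0833 * 0.9979196669 * 0.1449663296 = -0.589394


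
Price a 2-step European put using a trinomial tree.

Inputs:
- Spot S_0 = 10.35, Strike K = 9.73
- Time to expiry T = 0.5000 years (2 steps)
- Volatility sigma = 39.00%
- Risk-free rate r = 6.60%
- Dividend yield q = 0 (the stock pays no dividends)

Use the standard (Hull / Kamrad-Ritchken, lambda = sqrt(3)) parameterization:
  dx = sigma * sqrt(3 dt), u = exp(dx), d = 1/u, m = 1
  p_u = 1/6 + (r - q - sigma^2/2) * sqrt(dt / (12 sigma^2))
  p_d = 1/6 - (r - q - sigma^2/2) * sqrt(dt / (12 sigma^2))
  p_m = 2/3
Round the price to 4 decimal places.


dt = T/N = 0.250000; dx = sigma*sqrt(3*dt) = 0.337750
u = exp(dx) = 1.401790; d = 1/u = 0.713374
p_u = 0.162947, p_m = 0.666667, p_d = 0.170386
Discount per step: exp(-r*dt) = 0.983635
Stock lattice S(k, j) with j the centered position index:
  k=0: S(0,+0) = 10.3500
  k=1: S(1,-1) = 7.3834; S(1,+0) = 10.3500; S(1,+1) = 14.5085
  k=2: S(2,-2) = 5.2671; S(2,-1) = 7.3834; S(2,+0) = 10.3500; S(2,+1) = 14.5085; S(2,+2) = 20.3379
Terminal payoffs V(N, j) = max(K - S_T, 0):
  V(2,-2) = 4.462864; V(2,-1) = 2.346582; V(2,+0) = 0.000000; V(2,+1) = 0.000000; V(2,+2) = 0.000000
Backward induction: V(k, j) = exp(-r*dt) * [p_u * V(k+1, j+1) + p_m * V(k+1, j) + p_d * V(k+1, j-1)]
  V(1,-1) = exp(-r*dt) * [p_u*0.000000 + p_m*2.346582 + p_d*4.462864] = 2.286754
  V(1,+0) = exp(-r*dt) * [p_u*0.000000 + p_m*0.000000 + p_d*2.346582] = 0.393282
  V(1,+1) = exp(-r*dt) * [p_u*0.000000 + p_m*0.000000 + p_d*0.000000] = 0.000000
  V(0,+0) = exp(-r*dt) * [p_u*0.000000 + p_m*0.393282 + p_d*2.286754] = 0.641152

Answer: Price = V(0,0) = 0.6412
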